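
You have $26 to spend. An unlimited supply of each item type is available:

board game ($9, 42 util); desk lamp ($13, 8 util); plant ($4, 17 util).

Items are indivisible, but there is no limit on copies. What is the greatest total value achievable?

Best value-per-unit is board game at 42/9; filling with it alone gives 2×42 = 84.
Optimal mix: 2×board game + 2×plant → cost 26, value 118.

118 util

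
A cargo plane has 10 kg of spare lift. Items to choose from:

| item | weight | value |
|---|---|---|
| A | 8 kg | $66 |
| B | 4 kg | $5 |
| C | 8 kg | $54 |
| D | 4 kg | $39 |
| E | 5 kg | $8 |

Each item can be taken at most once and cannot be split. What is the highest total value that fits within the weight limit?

Check high-value combinations within 10 kg:
- A: weight 8, value 66
- C: weight 8, value 54
- D+E: weight 4+5=9, value 39+8=47
- B+D: weight 4+4=8, value 5+39=44
Best: $66.

$66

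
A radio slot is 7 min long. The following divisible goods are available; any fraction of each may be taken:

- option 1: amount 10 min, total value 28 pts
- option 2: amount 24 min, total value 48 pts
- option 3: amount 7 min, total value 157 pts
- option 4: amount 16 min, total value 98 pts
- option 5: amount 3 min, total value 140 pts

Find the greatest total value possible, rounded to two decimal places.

Take in order of value per unit:
- option 5 (140/3 per unit): all 3 → value 140, running total 140.00
- option 3 (157/7 per unit): 4 of 7 → value 4×157/7 = 89.7143, running total 229.71
Total 229.71.

229.71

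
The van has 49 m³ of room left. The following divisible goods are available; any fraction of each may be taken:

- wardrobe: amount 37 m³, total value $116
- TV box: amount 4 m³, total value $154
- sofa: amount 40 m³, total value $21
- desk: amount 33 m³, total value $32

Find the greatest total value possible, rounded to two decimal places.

Take in order of value per unit:
- TV box (154/4 per unit): all 4 → value 154, running total 154.00
- wardrobe (116/37 per unit): all 37 → value 116, running total 270.00
- desk (32/33 per unit): 8 of 33 → value 8×32/33 = 7.7576, running total 277.76
Total 277.76.

277.76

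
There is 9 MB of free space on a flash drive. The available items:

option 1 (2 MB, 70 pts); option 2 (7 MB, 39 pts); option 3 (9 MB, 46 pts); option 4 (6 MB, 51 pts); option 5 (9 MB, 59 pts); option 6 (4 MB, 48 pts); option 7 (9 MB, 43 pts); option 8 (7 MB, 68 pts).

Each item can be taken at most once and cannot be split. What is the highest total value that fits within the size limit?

138 pts

This is a 0/1 knapsack; check combinations near the capacity.
- option 1+option 8: size 2+7=9, value 70+68=138
- option 1+option 4: size 2+6=8, value 70+51=121
- option 1+option 6: size 2+4=6, value 70+48=118
- option 1+option 2: size 2+7=9, value 70+39=109
Best: 138 pts.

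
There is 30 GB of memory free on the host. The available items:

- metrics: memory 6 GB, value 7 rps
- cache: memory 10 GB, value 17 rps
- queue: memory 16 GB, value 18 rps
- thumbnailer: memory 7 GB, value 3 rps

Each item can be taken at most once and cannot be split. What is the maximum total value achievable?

35 rps

Check high-value combinations within 30 GB:
- cache+queue: memory 10+16=26, value 17+18=35
- metrics+queue+thumbnailer: memory 6+16+7=29, value 7+18+3=28
- metrics+cache+thumbnailer: memory 6+10+7=23, value 7+17+3=27
Best: 35 rps.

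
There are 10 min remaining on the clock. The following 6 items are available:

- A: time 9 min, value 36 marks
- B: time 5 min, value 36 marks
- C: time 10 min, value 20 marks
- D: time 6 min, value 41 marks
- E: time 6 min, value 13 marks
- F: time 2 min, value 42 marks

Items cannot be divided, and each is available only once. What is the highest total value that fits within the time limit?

This is a 0/1 knapsack; check combinations near the capacity.
- D+F: time 6+2=8, value 41+42=83
- B+F: time 5+2=7, value 36+42=78
- E+F: time 6+2=8, value 13+42=55
- F: time 2, value 42
- D: time 6, value 41
Best: 83 marks.

83 marks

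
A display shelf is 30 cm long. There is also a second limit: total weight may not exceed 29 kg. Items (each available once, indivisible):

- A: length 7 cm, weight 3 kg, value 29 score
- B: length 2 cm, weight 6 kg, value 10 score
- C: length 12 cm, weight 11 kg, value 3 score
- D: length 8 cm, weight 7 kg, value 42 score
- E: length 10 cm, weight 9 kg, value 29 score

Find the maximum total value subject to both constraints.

Feasible sets respecting both limits:
- A+B+D+E: length 27, weight 25, value 110
- A+D+E: length 25, weight 19, value 100
- A+B+C+D: length 29, weight 27, value 84
Best: 110 score.

110 score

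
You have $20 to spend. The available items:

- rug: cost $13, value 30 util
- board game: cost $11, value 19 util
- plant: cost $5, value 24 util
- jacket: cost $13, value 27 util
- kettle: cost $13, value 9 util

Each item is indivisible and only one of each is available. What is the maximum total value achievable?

54 util

Check high-value combinations within $20:
- rug+plant: cost 13+5=18, value 30+24=54
- plant+jacket: cost 5+13=18, value 24+27=51
- board game+plant: cost 11+5=16, value 19+24=43
Best: 54 util.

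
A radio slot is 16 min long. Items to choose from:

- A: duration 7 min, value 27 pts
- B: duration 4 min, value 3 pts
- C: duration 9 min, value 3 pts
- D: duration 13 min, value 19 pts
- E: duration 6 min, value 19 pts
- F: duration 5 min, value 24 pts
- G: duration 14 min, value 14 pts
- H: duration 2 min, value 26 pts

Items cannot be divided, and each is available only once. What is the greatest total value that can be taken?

77 pts

Check high-value combinations within 16 min:
- A+F+H: duration 7+5+2=14, value 27+24+26=77
- A+E+H: duration 7+6+2=15, value 27+19+26=72
- E+F+H: duration 6+5+2=13, value 19+24+26=69
Best: 77 pts.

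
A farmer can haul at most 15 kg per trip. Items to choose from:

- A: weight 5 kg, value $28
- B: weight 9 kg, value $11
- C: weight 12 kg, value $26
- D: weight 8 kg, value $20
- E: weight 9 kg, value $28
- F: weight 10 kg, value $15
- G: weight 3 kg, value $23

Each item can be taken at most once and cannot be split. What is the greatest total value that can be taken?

$56

Check high-value combinations within 15 kg:
- A+E: weight 5+9=14, value 28+28=56
- A+G: weight 5+3=8, value 28+23=51
- E+G: weight 9+3=12, value 28+23=51
Best: $56.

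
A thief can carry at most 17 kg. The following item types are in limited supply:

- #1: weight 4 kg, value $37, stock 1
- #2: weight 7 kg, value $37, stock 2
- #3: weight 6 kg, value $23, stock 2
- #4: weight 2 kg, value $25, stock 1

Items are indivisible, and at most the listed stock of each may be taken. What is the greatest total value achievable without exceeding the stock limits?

$99

Best selections within weight 17 and stock limits:
- 1×#1 + 1×#2 + 1×#4: weight 13, value 99
- 2×#2 + 1×#4: weight 16, value 99
- 1×#1 + 1×#2 + 1×#3: weight 17, value 97
- 1×#1 + 1×#3 + 1×#4: weight 12, value 85
Best: $99.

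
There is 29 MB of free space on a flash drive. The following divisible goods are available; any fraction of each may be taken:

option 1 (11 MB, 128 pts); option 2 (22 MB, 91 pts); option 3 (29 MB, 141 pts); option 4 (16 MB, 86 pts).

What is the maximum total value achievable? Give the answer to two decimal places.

223.72

Take in order of value per unit:
- option 1 (128/11 per unit): all 11 → value 128, running total 128.00
- option 4 (86/16 per unit): all 16 → value 86, running total 214.00
- option 3 (141/29 per unit): 2 of 29 → value 2×141/29 = 9.7241, running total 223.72
Total 223.72.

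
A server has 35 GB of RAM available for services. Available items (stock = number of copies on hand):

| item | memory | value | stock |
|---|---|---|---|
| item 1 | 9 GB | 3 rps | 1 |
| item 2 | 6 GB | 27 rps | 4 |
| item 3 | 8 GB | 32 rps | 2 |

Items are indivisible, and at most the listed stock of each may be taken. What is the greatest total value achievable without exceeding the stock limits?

145 rps

Best selections within memory 35 and stock limits:
- 3×item 2 + 2×item 3: memory 34, value 145
- 4×item 2 + 1×item 3: memory 32, value 140
Best: 145 rps.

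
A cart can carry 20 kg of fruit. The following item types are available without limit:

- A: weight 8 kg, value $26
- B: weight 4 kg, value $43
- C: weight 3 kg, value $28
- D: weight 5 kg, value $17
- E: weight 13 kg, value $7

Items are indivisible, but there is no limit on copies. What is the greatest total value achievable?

$215

Best value-per-unit is B at 43/4, and filling with it alone uses weight 5×4=20. No mix of the others beats 5×43 = 215.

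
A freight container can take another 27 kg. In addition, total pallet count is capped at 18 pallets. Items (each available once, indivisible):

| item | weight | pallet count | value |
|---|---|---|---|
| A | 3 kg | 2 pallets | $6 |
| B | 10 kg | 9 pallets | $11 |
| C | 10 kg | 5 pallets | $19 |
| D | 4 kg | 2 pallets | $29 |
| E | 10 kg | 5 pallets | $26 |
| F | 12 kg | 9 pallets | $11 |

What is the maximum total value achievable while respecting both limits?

$80

Feasible sets respecting both limits:
- A+C+D+E: weight 27, pallet count 14, value 80
- C+D+E: weight 24, pallet count 12, value 74
- A+B+D+E: weight 27, pallet count 18, value 72
Best: $80.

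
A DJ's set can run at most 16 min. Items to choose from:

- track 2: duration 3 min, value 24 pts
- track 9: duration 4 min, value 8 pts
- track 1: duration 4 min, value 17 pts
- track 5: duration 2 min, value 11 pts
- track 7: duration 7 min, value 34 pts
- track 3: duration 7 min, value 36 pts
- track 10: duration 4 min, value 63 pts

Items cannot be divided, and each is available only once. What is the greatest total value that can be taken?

Check high-value combinations within 16 min:
- track 2+track 5+track 3+track 10: duration 3+2+7+4=16, value 24+11+36+63=134
- track 2+track 5+track 7+track 10: duration 3+2+7+4=16, value 24+11+34+63=132
- track 2+track 3+track 10: duration 3+7+4=14, value 24+36+63=123
- track 2+track 7+track 10: duration 3+7+4=14, value 24+34+63=121
Best: 134 pts.

134 pts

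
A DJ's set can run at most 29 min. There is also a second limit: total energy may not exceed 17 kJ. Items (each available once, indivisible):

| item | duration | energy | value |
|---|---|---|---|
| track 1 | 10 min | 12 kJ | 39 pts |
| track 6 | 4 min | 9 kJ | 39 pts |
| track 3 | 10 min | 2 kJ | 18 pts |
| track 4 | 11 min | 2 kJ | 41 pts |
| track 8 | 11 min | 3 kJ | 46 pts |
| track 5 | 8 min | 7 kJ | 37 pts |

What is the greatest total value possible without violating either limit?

Feasible sets respecting both limits:
- track 6+track 4+track 8: duration 26, energy 14, value 126
- track 6+track 3+track 8: duration 25, energy 14, value 103
- track 3+track 8+track 5: duration 29, energy 12, value 101
Best: 126 pts.

126 pts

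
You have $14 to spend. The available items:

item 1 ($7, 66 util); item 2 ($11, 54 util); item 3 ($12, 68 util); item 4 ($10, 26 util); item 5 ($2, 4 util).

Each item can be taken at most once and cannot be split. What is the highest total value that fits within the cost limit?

Check high-value combinations within $14:
- item 3+item 5: cost 12+2=14, value 68+4=72
- item 1+item 5: cost 7+2=9, value 66+4=70
- item 3: cost 12, value 68
- item 1: cost 7, value 66
- item 2+item 5: cost 11+2=13, value 54+4=58
Best: 72 util.

72 util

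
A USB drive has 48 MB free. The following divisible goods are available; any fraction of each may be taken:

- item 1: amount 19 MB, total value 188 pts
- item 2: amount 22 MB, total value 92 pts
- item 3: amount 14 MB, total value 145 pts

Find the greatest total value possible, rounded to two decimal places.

Take in order of value per unit:
- item 3 (145/14 per unit): all 14 → value 145, running total 145.00
- item 1 (188/19 per unit): all 19 → value 188, running total 333.00
- item 2 (92/22 per unit): 15 of 22 → value 15×92/22 = 62.7273, running total 395.73
Total 395.73.

395.73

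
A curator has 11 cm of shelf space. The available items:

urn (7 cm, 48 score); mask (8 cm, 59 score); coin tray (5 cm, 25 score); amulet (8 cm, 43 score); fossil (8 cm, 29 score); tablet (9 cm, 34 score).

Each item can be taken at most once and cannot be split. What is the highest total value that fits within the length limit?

59 score

This is a 0/1 knapsack; check combinations near the capacity.
- mask: length 8, value 59
- urn: length 7, value 48
- amulet: length 8, value 43
- tablet: length 9, value 34
Best: 59 score.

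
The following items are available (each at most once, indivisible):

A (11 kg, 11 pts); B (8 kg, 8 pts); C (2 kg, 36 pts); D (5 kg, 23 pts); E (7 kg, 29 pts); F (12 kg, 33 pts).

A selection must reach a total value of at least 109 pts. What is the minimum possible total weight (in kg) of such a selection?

26

Subsets with value ≥ 109, sorted by total weight:
- C+D+E+F: weight 26, value 121
- A+C+E+F: weight 32, value 109
- B+C+D+E+F: weight 34, value 129
- A+C+D+E+F: weight 37, value 132
Minimum weight: 26 kg.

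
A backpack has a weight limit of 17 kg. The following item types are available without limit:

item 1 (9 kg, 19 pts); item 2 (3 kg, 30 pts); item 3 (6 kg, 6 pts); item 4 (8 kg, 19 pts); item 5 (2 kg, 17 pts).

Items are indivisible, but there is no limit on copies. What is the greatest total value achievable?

167 pts

Best value-per-unit is item 2 at 30/3; filling with it alone gives 5×30 = 150.
Optimal mix: 5×item 2 + 1×item 5 → weight 17, value 167.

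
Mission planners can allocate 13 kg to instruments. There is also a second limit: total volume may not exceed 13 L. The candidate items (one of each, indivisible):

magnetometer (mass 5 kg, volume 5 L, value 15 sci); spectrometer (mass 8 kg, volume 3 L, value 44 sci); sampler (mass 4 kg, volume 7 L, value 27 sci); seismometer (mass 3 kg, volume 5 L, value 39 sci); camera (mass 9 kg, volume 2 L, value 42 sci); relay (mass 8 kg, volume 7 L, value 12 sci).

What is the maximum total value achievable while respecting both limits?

83 sci

Feasible sets respecting both limits:
- spectrometer+seismometer: mass 11, volume 8, value 83
- seismometer+camera: mass 12, volume 7, value 81
- spectrometer+sampler: mass 12, volume 10, value 71
- sampler+camera: mass 13, volume 9, value 69
Best: 83 sci.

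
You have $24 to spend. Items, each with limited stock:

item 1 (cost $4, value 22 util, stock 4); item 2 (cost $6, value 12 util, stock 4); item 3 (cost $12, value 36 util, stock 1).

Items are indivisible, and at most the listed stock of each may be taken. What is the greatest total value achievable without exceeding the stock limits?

Top feasible selections:
- 3×item 1 + 1×item 3: cost 24, value 102
- 4×item 1 + 1×item 2: cost 22, value 100
- 3×item 1 + 2×item 2: cost 24, value 90
Best: 102 util.

102 util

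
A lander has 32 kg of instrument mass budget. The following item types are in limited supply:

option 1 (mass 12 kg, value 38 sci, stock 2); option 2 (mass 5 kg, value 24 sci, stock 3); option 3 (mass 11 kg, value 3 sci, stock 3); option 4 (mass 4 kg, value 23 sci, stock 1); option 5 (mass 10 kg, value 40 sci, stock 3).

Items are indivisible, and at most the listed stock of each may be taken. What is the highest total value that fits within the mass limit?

135 sci

Best selections within mass 32 and stock limits:
- 3×option 2 + 1×option 4 + 1×option 5: mass 29, value 135
- 1×option 1 + 3×option 2 + 1×option 4: mass 31, value 133
Best: 135 sci.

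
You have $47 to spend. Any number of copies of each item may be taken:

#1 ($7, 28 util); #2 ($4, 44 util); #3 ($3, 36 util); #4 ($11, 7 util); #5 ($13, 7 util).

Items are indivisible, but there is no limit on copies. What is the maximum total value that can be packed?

556 util

Best value-per-unit is #3 at 36/3; filling with it alone gives 15×36 = 540.
Optimal mix: 2×#2 + 13×#3 → cost 47, value 556.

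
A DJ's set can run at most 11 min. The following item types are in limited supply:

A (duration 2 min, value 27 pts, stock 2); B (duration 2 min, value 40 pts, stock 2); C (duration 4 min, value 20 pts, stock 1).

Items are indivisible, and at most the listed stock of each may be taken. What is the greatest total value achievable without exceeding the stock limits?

134 pts

Best selections within duration 11 and stock limits:
- 2×A + 2×B: duration 8, value 134
- 1×A + 2×B + 1×C: duration 10, value 127
Best: 134 pts.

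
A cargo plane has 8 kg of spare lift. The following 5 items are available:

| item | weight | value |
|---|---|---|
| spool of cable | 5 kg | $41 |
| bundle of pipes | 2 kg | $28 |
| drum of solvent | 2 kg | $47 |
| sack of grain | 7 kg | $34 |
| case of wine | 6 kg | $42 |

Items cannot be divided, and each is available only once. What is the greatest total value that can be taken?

$89

Check high-value combinations within 8 kg:
- drum of solvent+case of wine: weight 2+6=8, value 47+42=89
- spool of cable+drum of solvent: weight 5+2=7, value 41+47=88
- bundle of pipes+drum of solvent: weight 2+2=4, value 28+47=75
- bundle of pipes+case of wine: weight 2+6=8, value 28+42=70
Best: $89.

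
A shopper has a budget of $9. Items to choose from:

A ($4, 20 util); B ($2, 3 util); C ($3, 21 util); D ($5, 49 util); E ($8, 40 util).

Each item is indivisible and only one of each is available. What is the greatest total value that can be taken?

This is a 0/1 knapsack; check combinations near the capacity.
- C+D: cost 3+5=8, value 21+49=70
- A+D: cost 4+5=9, value 20+49=69
- B+D: cost 2+5=7, value 3+49=52
- D: cost 5, value 49
- A+B+C: cost 4+2+3=9, value 20+3+21=44
Best: 70 util.

70 util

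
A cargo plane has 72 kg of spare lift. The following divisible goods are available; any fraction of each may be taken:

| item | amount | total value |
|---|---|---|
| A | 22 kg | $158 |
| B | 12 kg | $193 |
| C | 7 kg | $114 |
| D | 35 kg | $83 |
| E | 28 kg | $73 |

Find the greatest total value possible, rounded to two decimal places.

Take in order of value per unit:
- C (114/7 per unit): all 7 → value 114, running total 114.00
- B (193/12 per unit): all 12 → value 193, running total 307.00
- A (158/22 per unit): all 22 → value 158, running total 465.00
- E (73/28 per unit): all 28 → value 73, running total 538.00
- D (83/35 per unit): 3 of 35 → value 3×83/35 = 7.1143, running total 545.11
Total 545.11.

545.11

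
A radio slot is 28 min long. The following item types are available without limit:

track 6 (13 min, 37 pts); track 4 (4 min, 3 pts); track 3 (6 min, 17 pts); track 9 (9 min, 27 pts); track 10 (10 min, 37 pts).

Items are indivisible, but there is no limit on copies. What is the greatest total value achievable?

91 pts

Best value-per-unit is track 10 at 37/10; filling with it alone gives 2×37 = 74.
Optimal mix: 1×track 3 + 2×track 10 → duration 26, value 91.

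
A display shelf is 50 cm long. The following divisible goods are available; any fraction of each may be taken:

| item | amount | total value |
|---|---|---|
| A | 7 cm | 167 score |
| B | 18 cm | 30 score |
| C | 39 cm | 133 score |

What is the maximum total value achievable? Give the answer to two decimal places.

Take in order of value per unit:
- A (167/7 per unit): all 7 → value 167, running total 167.00
- C (133/39 per unit): all 39 → value 133, running total 300.00
- B (30/18 per unit): 4 of 18 → value 4×30/18 = 6.6667, running total 306.67
Total 306.67.

306.67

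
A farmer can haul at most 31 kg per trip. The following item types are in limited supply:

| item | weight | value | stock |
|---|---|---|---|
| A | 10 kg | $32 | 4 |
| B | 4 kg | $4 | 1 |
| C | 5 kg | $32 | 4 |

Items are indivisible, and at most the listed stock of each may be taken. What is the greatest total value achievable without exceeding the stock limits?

$160

Best selections within weight 31 and stock limits:
- 1×A + 4×C: weight 30, value 160
- 1×B + 4×C: weight 24, value 132
- 1×A + 1×B + 3×C: weight 29, value 132
Best: $160.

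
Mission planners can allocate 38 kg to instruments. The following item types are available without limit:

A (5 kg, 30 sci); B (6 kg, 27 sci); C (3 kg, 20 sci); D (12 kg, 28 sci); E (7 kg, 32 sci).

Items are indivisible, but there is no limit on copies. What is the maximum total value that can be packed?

250 sci

Best value-per-unit is C at 20/3; filling with it alone gives 12×20 = 240.
Optimal mix: 1×A + 11×C → mass 38, value 250.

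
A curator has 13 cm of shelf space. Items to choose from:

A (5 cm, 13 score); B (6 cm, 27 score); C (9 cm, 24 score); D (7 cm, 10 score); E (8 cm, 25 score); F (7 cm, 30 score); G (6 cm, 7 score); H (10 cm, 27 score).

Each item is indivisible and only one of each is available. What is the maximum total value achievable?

57 score

This is a 0/1 knapsack; check combinations near the capacity.
- B+F: length 6+7=13, value 27+30=57
- A+F: length 5+7=12, value 13+30=43
- A+B: length 5+6=11, value 13+27=40
- A+E: length 5+8=13, value 13+25=38
Best: 57 score.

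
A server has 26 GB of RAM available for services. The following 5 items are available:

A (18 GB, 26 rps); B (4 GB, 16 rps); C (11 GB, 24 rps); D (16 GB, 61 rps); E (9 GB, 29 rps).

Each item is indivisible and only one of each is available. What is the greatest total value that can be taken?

This is a 0/1 knapsack; check combinations near the capacity.
- D+E: memory 16+9=25, value 61+29=90
- B+D: memory 4+16=20, value 16+61=77
- B+C+E: memory 4+11+9=24, value 16+24+29=69
- D: memory 16, value 61
- C+E: memory 11+9=20, value 24+29=53
Best: 90 rps.

90 rps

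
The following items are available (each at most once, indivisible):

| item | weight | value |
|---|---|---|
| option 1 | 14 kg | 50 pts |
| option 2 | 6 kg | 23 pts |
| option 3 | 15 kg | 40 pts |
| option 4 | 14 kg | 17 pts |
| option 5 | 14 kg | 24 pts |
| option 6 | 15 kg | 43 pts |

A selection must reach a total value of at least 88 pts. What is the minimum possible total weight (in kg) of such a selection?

29

Subsets with value ≥ 88, sorted by total weight:
- option 1+option 6: weight 29, value 93
- option 1+option 3: weight 29, value 90
- option 1+option 2+option 5: weight 34, value 97
- option 1+option 2+option 4: weight 34, value 90
Minimum weight: 29 kg.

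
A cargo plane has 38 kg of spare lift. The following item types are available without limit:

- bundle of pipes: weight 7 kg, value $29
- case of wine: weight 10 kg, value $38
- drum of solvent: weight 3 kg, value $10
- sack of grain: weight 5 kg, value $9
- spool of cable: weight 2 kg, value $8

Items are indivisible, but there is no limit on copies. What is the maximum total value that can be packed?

Best value-per-unit is bundle of pipes at 29/7; filling with it alone gives 5×29 = 145.
Optimal mix: 4×bundle of pipes + 5×spool of cable → weight 38, value 156.

$156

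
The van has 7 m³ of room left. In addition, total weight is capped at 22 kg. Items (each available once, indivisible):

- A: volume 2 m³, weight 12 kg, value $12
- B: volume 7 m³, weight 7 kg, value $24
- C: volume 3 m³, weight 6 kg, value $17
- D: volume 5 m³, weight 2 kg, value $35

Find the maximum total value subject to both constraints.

Feasible sets respecting both limits:
- A+D: volume 7, weight 14, value 47
- D: volume 5, weight 2, value 35
- A+C: volume 5, weight 18, value 29
Best: $47.

$47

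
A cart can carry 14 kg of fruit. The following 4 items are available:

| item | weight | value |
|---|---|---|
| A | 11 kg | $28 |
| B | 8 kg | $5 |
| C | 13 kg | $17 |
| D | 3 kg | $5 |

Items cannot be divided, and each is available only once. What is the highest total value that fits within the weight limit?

$33

This is a 0/1 knapsack; check combinations near the capacity.
- A+D: weight 11+3=14, value 28+5=33
- A: weight 11, value 28
- C: weight 13, value 17
- B+D: weight 8+3=11, value 5+5=10
Best: $33.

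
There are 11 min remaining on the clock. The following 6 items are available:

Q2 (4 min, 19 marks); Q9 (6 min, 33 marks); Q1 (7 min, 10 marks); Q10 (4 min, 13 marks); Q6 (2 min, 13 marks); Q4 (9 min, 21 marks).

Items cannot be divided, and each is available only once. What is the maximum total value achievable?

52 marks

This is a 0/1 knapsack; check combinations near the capacity.
- Q2+Q9: time 4+6=10, value 19+33=52
- Q9+Q6: time 6+2=8, value 33+13=46
- Q9+Q10: time 6+4=10, value 33+13=46
Best: 52 marks.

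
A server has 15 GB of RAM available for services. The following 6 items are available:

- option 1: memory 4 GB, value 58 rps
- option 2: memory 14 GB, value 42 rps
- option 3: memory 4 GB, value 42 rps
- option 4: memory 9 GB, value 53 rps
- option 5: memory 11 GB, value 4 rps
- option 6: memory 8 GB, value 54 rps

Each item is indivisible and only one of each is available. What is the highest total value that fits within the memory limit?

112 rps

Check high-value combinations within 15 GB:
- option 1+option 6: memory 4+8=12, value 58+54=112
- option 1+option 4: memory 4+9=13, value 58+53=111
- option 1+option 3: memory 4+4=8, value 58+42=100
- option 3+option 6: memory 4+8=12, value 42+54=96
Best: 112 rps.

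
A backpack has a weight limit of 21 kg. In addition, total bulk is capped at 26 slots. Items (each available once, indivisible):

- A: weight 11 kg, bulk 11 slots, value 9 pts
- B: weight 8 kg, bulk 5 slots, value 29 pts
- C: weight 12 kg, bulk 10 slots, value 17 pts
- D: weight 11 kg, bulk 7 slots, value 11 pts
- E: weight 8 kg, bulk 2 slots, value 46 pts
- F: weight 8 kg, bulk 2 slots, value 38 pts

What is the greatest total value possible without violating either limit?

Feasible sets respecting both limits:
- E+F: weight 16, bulk 4, value 84
- B+E: weight 16, bulk 7, value 75
- B+F: weight 16, bulk 7, value 67
- C+E: weight 20, bulk 12, value 63
Best: 84 pts.

84 pts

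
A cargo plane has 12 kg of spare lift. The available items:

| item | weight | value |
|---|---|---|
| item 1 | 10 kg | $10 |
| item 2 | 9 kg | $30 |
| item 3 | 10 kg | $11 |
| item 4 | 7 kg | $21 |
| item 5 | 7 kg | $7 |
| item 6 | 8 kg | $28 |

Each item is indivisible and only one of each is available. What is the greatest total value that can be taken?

$30

This is a 0/1 knapsack; check combinations near the capacity.
- item 2: weight 9, value 30
- item 6: weight 8, value 28
- item 4: weight 7, value 21
- item 3: weight 10, value 11
Best: $30.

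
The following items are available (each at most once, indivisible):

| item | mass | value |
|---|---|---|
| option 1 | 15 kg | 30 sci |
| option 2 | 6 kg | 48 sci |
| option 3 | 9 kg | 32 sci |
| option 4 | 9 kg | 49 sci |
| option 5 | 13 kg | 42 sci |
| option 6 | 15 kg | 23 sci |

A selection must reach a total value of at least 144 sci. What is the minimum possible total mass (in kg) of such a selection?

37

Subsets with value ≥ 144, sorted by total mass:
- option 2+option 3+option 4+option 5: mass 37, value 171
- option 1+option 2+option 3+option 4: mass 39, value 159
- option 2+option 3+option 4+option 6: mass 39, value 152
Minimum mass: 37 kg.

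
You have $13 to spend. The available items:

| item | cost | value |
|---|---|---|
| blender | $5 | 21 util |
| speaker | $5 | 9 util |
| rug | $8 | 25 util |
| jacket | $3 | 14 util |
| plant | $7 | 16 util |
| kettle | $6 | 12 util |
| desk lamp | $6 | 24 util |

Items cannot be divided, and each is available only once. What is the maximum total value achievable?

Check high-value combinations within $13:
- blender+rug: cost 5+8=13, value 21+25=46
- blender+desk lamp: cost 5+6=11, value 21+24=45
- blender+speaker+jacket: cost 5+5+3=13, value 21+9+14=44
- plant+desk lamp: cost 7+6=13, value 16+24=40
- rug+jacket: cost 8+3=11, value 25+14=39
Best: 46 util.

46 util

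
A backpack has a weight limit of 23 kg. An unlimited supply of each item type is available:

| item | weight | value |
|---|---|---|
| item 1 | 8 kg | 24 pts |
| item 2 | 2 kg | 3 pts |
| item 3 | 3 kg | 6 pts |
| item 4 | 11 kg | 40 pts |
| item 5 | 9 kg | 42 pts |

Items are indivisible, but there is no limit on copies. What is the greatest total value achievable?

93 pts

Best value-per-unit is item 5 at 42/9; filling with it alone gives 2×42 = 84.
Optimal mix: 1×item 2 + 1×item 3 + 2×item 5 → weight 23, value 93.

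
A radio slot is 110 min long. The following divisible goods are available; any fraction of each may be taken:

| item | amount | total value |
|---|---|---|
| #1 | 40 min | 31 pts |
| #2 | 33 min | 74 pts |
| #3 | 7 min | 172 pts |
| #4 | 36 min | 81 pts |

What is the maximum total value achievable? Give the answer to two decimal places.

Take in order of value per unit:
- #3 (172/7 per unit): all 7 → value 172, running total 172.00
- #4 (81/36 per unit): all 36 → value 81, running total 253.00
- #2 (74/33 per unit): all 33 → value 74, running total 327.00
- #1 (31/40 per unit): 34 of 40 → value 34×31/40 = 26.3500, running total 353.35
Total 353.35.

353.35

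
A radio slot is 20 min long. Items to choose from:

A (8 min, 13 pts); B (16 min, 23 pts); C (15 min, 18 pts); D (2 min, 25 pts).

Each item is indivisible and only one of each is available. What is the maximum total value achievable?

48 pts

This is a 0/1 knapsack; check combinations near the capacity.
- B+D: duration 16+2=18, value 23+25=48
- C+D: duration 15+2=17, value 18+25=43
- A+D: duration 8+2=10, value 13+25=38
Best: 48 pts.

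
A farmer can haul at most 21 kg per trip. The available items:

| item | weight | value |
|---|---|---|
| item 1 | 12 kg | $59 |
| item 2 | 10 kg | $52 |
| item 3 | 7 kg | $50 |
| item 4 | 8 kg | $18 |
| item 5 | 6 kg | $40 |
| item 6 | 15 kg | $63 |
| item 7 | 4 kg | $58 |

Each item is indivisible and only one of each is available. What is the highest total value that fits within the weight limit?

Check high-value combinations within 21 kg:
- item 2+item 3+item 7: weight 10+7+4=21, value 52+50+58=160
- item 2+item 5+item 7: weight 10+6+4=20, value 52+40+58=150
- item 3+item 5+item 7: weight 7+6+4=17, value 50+40+58=148
Best: $160.

$160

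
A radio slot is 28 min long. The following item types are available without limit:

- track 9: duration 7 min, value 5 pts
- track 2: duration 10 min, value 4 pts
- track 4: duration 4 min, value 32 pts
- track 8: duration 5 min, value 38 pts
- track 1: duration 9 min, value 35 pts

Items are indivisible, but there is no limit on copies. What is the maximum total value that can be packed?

Best value-per-unit is track 4 at 32/4, and filling with it alone uses duration 7×4=28. No mix of the others beats 7×32 = 224.

224 pts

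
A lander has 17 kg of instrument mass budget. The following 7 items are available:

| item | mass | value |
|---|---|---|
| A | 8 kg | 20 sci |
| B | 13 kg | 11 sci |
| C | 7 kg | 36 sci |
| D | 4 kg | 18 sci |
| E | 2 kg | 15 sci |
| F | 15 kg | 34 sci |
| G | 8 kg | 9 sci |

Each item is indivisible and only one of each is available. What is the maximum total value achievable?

Check high-value combinations within 17 kg:
- A+C+E: mass 8+7+2=17, value 20+36+15=71
- C+D+E: mass 7+4+2=13, value 36+18+15=69
- C+E+G: mass 7+2+8=17, value 36+15+9=60
- A+C: mass 8+7=15, value 20+36=56
Best: 71 sci.

71 sci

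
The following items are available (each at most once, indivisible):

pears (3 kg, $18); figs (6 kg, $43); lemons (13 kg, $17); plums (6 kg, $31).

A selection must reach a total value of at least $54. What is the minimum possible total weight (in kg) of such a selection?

Subsets with value ≥ 54, sorted by total weight:
- pears+figs: weight 9, value 61
- figs+plums: weight 12, value 74
Minimum weight: 9 kg.

9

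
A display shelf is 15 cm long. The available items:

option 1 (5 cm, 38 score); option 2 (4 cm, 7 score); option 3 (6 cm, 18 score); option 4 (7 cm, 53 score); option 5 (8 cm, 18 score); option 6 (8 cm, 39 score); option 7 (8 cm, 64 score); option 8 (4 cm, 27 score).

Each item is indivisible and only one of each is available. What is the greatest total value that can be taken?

Check high-value combinations within 15 cm:
- option 4+option 7: length 7+8=15, value 53+64=117
- option 1+option 7: length 5+8=13, value 38+64=102
- option 4+option 6: length 7+8=15, value 53+39=92
- option 1+option 4: length 5+7=12, value 38+53=91
- option 7+option 8: length 8+4=12, value 64+27=91
Best: 117 score.

117 score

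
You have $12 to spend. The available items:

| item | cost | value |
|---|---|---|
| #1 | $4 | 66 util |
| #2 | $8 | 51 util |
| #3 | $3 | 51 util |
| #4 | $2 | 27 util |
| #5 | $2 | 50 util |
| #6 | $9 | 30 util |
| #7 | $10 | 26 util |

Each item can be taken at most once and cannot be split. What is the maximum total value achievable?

Check high-value combinations within $12:
- #1+#3+#4+#5: cost 4+3+2+2=11, value 66+51+27+50=194
- #1+#3+#5: cost 4+3+2=9, value 66+51+50=167
- #1+#3+#4: cost 4+3+2=9, value 66+51+27=144
- #1+#4+#5: cost 4+2+2=8, value 66+27+50=143
- #3+#4+#5: cost 3+2+2=7, value 51+27+50=128
Best: 194 util.

194 util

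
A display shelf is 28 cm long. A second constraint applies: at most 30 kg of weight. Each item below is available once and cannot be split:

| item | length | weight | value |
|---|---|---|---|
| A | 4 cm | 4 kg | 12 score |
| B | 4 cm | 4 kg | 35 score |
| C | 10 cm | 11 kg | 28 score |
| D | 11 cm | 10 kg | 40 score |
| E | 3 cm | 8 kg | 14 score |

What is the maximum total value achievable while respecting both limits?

Feasible sets respecting both limits:
- B+C+D: length 25, weight 25, value 103
- A+B+D+E: length 22, weight 26, value 101
- A+B+C+E: length 21, weight 27, value 89
- B+D+E: length 18, weight 22, value 89
Best: 103 score.

103 score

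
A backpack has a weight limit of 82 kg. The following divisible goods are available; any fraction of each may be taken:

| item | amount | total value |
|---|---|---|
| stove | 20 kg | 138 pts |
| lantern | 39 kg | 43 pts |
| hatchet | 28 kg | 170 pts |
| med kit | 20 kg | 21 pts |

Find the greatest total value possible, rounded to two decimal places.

345.49

Take in order of value per unit:
- stove (138/20 per unit): all 20 → value 138, running total 138.00
- hatchet (170/28 per unit): all 28 → value 170, running total 308.00
- lantern (43/39 per unit): 34 of 39 → value 34×43/39 = 37.4872, running total 345.49
Total 345.49.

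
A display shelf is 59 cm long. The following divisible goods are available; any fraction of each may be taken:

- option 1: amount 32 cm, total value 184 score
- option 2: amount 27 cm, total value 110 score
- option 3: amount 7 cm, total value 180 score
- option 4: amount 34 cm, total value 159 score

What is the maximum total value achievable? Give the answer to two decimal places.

Take in order of value per unit:
- option 3 (180/7 per unit): all 7 → value 180, running total 180.00
- option 1 (184/32 per unit): all 32 → value 184, running total 364.00
- option 4 (159/34 per unit): 20 of 34 → value 20×159/34 = 93.5294, running total 457.53
Total 457.53.

457.53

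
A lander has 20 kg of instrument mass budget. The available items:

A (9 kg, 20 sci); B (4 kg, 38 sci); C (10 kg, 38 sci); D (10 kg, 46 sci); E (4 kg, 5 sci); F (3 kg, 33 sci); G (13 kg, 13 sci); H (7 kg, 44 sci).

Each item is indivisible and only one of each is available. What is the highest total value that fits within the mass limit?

123 sci

This is a 0/1 knapsack; check combinations near the capacity.
- D+F+H: mass 10+3+7=20, value 46+33+44=123
- B+E+F+H: mass 4+4+3+7=18, value 38+5+33+44=120
- B+D+F: mass 4+10+3=17, value 38+46+33=117
- B+F+H: mass 4+3+7=14, value 38+33+44=115
- C+F+H: mass 10+3+7=20, value 38+33+44=115
Best: 123 sci.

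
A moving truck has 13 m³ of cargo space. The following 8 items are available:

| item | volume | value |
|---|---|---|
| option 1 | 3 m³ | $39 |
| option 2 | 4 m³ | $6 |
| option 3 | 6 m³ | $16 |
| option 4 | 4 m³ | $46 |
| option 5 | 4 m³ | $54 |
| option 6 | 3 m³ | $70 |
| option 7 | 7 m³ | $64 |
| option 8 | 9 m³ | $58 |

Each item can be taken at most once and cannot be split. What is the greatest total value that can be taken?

Check high-value combinations within 13 m³:
- option 1+option 6+option 7: volume 3+3+7=13, value 39+70+64=173
- option 4+option 5+option 6: volume 4+4+3=11, value 46+54+70=170
- option 1+option 5+option 6: volume 3+4+3=10, value 39+54+70=163
Best: $173.

$173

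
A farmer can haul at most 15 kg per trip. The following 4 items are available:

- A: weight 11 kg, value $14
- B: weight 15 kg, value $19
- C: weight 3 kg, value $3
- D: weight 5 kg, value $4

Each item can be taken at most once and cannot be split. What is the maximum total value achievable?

Check high-value combinations within 15 kg:
- B: weight 15, value 19
- A+C: weight 11+3=14, value 14+3=17
- A: weight 11, value 14
Best: $19.

$19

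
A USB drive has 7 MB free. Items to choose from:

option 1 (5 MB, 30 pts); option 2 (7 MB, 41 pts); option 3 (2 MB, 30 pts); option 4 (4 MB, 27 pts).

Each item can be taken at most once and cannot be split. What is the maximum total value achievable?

Check high-value combinations within 7 MB:
- option 1+option 3: size 5+2=7, value 30+30=60
- option 3+option 4: size 2+4=6, value 30+27=57
- option 2: size 7, value 41
- option 3: size 2, value 30
- option 1: size 5, value 30
Best: 60 pts.

60 pts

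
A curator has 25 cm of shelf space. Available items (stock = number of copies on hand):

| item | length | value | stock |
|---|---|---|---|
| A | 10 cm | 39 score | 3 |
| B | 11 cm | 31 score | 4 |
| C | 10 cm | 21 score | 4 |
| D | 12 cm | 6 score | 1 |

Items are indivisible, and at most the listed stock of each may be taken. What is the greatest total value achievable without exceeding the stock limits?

Best selections within length 25 and stock limits:
- 2×A: length 20, value 78
- 1×A + 1×B: length 21, value 70
- 2×B: length 22, value 62
- 1×A + 1×C: length 20, value 60
Best: 78 score.

78 score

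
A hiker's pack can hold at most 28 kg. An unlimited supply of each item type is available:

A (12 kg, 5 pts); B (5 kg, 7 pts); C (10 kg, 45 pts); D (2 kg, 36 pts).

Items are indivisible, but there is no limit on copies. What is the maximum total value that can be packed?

Best value-per-unit is D at 36/2, and filling with it alone uses weight 14×2=28. No mix of the others beats 14×36 = 504.

504 pts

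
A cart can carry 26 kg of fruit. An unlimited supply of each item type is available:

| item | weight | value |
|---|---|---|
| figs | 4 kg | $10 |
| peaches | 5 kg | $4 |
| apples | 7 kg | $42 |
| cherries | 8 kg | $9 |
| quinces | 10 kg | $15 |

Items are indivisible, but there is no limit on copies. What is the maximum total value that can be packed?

$136

Best value-per-unit is apples at 42/7; filling with it alone gives 3×42 = 126.
Optimal mix: 1×figs + 3×apples → weight 25, value 136.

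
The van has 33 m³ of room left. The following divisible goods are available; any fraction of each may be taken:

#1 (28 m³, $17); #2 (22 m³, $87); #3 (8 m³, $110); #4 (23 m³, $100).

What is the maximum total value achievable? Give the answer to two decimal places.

Take in order of value per unit:
- #3 (110/8 per unit): all 8 → value 110, running total 110.00
- #4 (100/23 per unit): all 23 → value 100, running total 210.00
- #2 (87/22 per unit): 2 of 22 → value 2×87/22 = 7.9091, running total 217.91
Total 217.91.

217.91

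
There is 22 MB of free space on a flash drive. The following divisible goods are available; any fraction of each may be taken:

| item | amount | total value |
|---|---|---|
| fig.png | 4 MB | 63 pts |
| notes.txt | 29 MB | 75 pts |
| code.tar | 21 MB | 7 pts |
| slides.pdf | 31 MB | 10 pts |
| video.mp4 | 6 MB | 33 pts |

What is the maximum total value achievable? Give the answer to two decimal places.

127.03

Take in order of value per unit:
- fig.png (63/4 per unit): all 4 → value 63, running total 63.00
- video.mp4 (33/6 per unit): all 6 → value 33, running total 96.00
- notes.txt (75/29 per unit): 12 of 29 → value 12×75/29 = 31.0345, running total 127.03
Total 127.03.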